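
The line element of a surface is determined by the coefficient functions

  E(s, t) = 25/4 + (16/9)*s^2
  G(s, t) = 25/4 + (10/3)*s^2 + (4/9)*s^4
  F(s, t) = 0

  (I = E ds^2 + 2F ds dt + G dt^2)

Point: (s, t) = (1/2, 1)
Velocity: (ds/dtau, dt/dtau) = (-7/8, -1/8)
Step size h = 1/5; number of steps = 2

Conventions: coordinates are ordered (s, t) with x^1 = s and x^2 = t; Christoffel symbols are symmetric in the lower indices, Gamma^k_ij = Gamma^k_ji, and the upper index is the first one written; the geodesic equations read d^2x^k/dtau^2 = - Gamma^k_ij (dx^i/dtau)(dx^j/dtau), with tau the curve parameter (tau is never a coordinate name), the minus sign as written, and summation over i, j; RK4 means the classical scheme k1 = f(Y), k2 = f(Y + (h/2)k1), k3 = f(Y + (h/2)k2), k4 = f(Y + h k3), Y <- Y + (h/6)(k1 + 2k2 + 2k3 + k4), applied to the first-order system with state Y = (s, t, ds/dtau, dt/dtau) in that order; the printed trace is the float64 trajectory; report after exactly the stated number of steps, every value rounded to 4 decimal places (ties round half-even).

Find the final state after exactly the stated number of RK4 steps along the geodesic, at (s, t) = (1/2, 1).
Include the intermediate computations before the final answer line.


f(Y) = (ds/dtau, dt/dtau, -Gamma^s_ij Y'^i Y'^j, -Gamma^t_ij Y'^i Y'^j) with the Gammas evaluated at the stage position; h = 0.200000; intermediate values shown to 6 dp
step 0: s = 0.5000, t = 1.0000, ds/dtau = -0.8750, dt/dtau = -0.1250
step 1:
  k1: at (s, t) = (0.500000, 1.000000), (ds/dtau, dt/dtau) = (-0.875000, -0.125000); Gamma_sss = 0.132780, Gamma_sst = 0.000000, Gamma_stt = -0.265560, Gamma_tss = 0.000000, Gamma_tst = 0.250000, Gamma_ttt = 0.000000; k1 = (-0.875000, -0.125000, -0.097510, -0.054688)
  k2: at (s, t) = (0.412500, 0.987500), (ds/dtau, dt/dtau) = (-0.884751, -0.130469); Gamma_sss = 0.111917, Gamma_sst = 0.000000, Gamma_stt = -0.219365, Gamma_tss = 0.000000, Gamma_tst = 0.210451, Gamma_ttt = 0.000000; k2 = (-0.884751, -0.130469, -0.083872, -0.048586)
  k3: at (s, t) = (0.411525, 0.986953), (ds/dtau, dt/dtau) = (-0.883387, -0.129859); Gamma_sss = 0.111676, Gamma_sst = 0.000000, Gamma_stt = -0.218850, Gamma_tss = 0.000000, Gamma_tst = 0.209996, Gamma_ttt = 0.000000; k3 = (-0.883387, -0.129859, -0.083459, -0.048180)
  k4: at (s, t) = (0.323323, 0.974028), (ds/dtau, dt/dtau) = (-0.891692, -0.134636); Gamma_sss = 0.089312, Gamma_sst = 0.000000, Gamma_stt = -0.172127, Gamma_tss = 0.000000, Gamma_tst = 0.167762, Gamma_ttt = 0.000000; k4 = (-0.891692, -0.134636, -0.067893, -0.040281)
  Y <- Y + (h/6)(k1 + 2k2 + 2k3 + k4): s = 0.3232, t = 0.9740, ds/dtau = -0.8917, dt/dtau = -0.1346
step 2:
  k1: at (s, t) = (0.323234, 0.973990), (ds/dtau, dt/dtau) = (-0.891669, -0.134617); Gamma_sss = 0.089289, Gamma_sst = 0.000000, Gamma_stt = -0.172081, Gamma_tss = 0.000000, Gamma_tst = 0.167719, Gamma_ttt = 0.000000; k1 = (-0.891669, -0.134617, -0.067873, -0.040264)
  k2: at (s, t) = (0.234068, 0.960529), (ds/dtau, dt/dtau) = (-0.898456, -0.138643); Gamma_sss = 0.065558, Gamma_sst = 0.000000, Gamma_stt = -0.124716, Gamma_tss = 0.000000, Gamma_tst = 0.123038, Gamma_ttt = 0.000000; k2 = (-0.898456, -0.138643, -0.050522, -0.030652)
  k3: at (s, t) = (0.233389, 0.960126), (ds/dtau, dt/dtau) = (-0.896721, -0.137682); Gamma_sss = 0.065373, Gamma_sst = 0.000000, Gamma_stt = -0.124355, Gamma_tss = 0.000000, Gamma_tst = 0.122692, Gamma_ttt = 0.000000; k3 = (-0.896721, -0.137682, -0.050210, -0.030296)
  k4: at (s, t) = (0.143890, 0.946454), (ds/dtau, dt/dtau) = (-0.901711, -0.140676); Gamma_sss = 0.040689, Gamma_sst = 0.000000, Gamma_stt = -0.076713, Gamma_tss = 0.000000, Gamma_tst = 0.076320, Gamma_ttt = 0.000000; k4 = (-0.901711, -0.140676, -0.031565, -0.019362)
  Y <- Y + (h/6)(k1 + 2k2 + 2k3 + k4): s = 0.1438, t = 0.9464, ds/dtau = -0.9017, dt/dtau = -0.1407

Answer: s = 0.1438, t = 0.9464, ds/dtau = -0.9017, dt/dtau = -0.1407


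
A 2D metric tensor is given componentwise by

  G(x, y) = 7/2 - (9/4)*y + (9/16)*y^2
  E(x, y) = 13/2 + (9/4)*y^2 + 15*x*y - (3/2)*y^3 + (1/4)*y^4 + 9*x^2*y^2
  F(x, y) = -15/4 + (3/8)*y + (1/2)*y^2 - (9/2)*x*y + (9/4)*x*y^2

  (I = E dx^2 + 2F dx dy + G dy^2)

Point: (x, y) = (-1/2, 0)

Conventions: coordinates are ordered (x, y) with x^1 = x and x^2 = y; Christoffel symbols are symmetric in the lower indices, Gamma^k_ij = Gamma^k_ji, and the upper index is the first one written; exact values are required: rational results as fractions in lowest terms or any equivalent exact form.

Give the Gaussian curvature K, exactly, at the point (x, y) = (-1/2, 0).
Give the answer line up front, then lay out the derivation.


Answer: K = -9846/19321

E = 13/2, F = -15/4, G = 7/2, EG - F^2 = 139/16 at the point
E_x = 0, E_y = -15/2, F_x = 0, F_y = 21/8, G_x = 0, G_y = -9/4
E_yy = 9, F_xy = -9/2, G_xx = 0
Apply the Brioschi formula K = (det M1 - det M2)/(EG - F^2)^2 over the derivative matrices of E, F, G.
M1 = [[-E_yy/2 + F_xy - G_xx/2, E_x/2, F_x - E_y/2], [F_y - G_x/2, E, F], [G_y/2, F, G]] = [[-9, 0, 15/4], [21/8, 13/2, -15/4], [-9/8, -15/4, 7/2]]; det M1 = -11223/128
M2 = [[0, E_y/2, G_x/2], [E_y/2, E, F], [G_x/2, F, G]] = [[0, -15/4, 0], [-15/4, 13/2, -15/4], [0, -15/4, 7/2]]; det M2 = -1575/32
det M1 - det M2 = -4923/128; K = -4923/128 / (139/16)^2 = -9846/19321


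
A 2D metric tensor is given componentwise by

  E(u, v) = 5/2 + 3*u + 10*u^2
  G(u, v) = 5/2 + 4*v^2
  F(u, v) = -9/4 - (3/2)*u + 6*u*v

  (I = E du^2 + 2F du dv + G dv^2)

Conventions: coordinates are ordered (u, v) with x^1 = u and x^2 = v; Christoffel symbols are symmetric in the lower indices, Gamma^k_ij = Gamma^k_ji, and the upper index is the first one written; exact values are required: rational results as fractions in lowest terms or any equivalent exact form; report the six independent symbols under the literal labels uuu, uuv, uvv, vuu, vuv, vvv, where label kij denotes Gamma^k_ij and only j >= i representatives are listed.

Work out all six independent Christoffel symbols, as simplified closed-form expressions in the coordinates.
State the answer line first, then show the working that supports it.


Answer: Gamma_uuu = (64*u*v^2 + 288*u*v + 364*u + 96*v^2 + 216*v + 6)/(64*u^2*v^2 + 288*u^2*v + 364*u^2 + 192*u*v^2 + 432*u*v + 12*u + 160*v^2 + 19), Gamma_uuv = 0, Gamma_uvv = (96*u*v + 240*u + 144*v)/(64*u^2*v^2 + 288*u^2*v + 364*u^2 + 192*u*v^2 + 432*u*v + 12*u + 160*v^2 + 19), Gamma_vuu = (144*u*v + 324*u + 240*v - 6)/(64*u^2*v^2 + 288*u^2*v + 364*u^2 + 192*u*v^2 + 432*u*v + 12*u + 160*v^2 + 19), Gamma_vuv = 0, Gamma_vvv = (64*u^2*v + 144*u^2 + 192*u*v + 216*u + 160*v)/(64*u^2*v^2 + 288*u^2*v + 364*u^2 + 192*u*v^2 + 432*u*v + 12*u + 160*v^2 + 19)

E = 5/2 + 3*u + 10*u^2; F = -9/4 - (3/2)*u + 6*u*v; G = 5/2 + 4*v^2
Gamma^k_ij = (1/2) g^{kl} (d_i g_jl + d_j g_il - d_l g_ij), with g^inv = (1/(EG-F^2)) [[G, -F], [-F, E]]
first partials: E_u = 3 + 20*u, E_v = 0, F_u = -3/2 + 6*v, F_v = 6*u, G_u = 0, G_v = 8*v
D = EG - F^2 = 19/16 + (3/4)*u + 10*v^2 + 27*u*v + (91/4)*u^2 + 12*u*v^2 + 18*u^2*v + 4*u^2*v^2
expanded: Gamma^u_uu = (G E_u - 2F F_u + F E_v)/(2D), Gamma^u_uv = (G E_v - F G_u)/(2D), Gamma^u_vv = (2G F_v - G G_u - F G_v)/(2D), Gamma^v_uu = (2E F_u - E E_v - F E_u)/(2D), Gamma^v_uv = (E G_u - F E_v)/(2D), Gamma^v_vv = (E G_v - 2F F_v + F G_u)/(2D); substitute and cancel common factors


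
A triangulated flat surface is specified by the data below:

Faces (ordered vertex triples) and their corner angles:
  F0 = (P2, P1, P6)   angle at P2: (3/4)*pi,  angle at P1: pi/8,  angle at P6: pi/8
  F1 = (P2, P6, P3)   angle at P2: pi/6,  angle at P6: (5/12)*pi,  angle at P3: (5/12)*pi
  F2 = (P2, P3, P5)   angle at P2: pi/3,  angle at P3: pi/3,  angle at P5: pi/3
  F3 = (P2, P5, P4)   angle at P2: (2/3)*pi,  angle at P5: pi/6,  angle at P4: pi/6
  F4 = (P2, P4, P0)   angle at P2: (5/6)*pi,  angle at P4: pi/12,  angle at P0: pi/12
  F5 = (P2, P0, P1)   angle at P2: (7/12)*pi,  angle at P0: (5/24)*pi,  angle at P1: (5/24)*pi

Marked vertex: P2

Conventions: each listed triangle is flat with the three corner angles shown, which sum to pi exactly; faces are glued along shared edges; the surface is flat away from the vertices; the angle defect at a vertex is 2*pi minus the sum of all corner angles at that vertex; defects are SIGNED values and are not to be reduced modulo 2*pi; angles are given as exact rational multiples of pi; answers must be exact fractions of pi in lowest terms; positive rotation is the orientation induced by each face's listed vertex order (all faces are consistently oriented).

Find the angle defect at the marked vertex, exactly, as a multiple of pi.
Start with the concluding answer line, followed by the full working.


Answer: defect(P2) = (-4/3)*pi

Sum of corner angles at P2: (10/3)*pi
defect = 2*pi - (10/3)*pi


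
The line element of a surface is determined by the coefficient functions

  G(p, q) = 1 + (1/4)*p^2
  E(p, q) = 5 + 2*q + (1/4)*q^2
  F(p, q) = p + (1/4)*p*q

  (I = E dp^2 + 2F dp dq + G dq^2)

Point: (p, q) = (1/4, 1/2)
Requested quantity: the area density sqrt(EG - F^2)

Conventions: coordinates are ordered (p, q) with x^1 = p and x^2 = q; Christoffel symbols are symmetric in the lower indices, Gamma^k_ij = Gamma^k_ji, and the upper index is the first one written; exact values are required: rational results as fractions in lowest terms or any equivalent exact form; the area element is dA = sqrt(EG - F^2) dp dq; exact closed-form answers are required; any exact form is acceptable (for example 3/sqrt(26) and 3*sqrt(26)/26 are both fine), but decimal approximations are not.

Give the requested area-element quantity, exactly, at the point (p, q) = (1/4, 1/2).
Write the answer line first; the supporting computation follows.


Answer: sqrt(EG - F^2) = sqrt(389)/8

E = 97/16, F = 9/32, G = 65/64; EG - F^2 = 389/64


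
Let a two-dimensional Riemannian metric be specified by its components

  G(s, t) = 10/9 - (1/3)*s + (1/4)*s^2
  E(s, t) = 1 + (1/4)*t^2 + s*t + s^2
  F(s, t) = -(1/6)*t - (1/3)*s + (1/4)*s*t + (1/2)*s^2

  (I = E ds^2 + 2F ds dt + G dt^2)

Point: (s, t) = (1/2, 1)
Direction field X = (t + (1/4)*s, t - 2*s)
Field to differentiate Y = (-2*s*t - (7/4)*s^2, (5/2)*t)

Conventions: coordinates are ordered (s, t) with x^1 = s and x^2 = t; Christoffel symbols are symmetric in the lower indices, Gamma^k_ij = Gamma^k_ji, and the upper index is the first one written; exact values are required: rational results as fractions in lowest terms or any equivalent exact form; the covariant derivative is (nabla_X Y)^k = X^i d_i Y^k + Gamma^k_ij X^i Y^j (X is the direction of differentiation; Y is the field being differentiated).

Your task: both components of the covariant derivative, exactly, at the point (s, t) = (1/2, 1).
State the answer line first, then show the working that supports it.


Answer: (nabla_X Y)^s = -39987/9248, (nabla_X Y)^t = 81/9248

E = 2, F = -1/12, G = 145/144 at the point
E_s = 2, E_t = 1, F_s = 5/12, F_t = -1/24, G_s = -1/12, G_t = 0
EG - F^2 = 289/144;  g^inv = (144/289) * [[145/144, 1/12], [1/12, 2]]
first-kind symbols [ij,l] = (1/2)(d_i g_jl + d_j g_il - d_l g_ij): [ss,s] = E_s/2 = 1, [ss,t] = F_s - E_t/2 = -1/12, [st,s] = E_t/2 = 1/2, [st,t] = G_s/2 = -1/24, [tt,s] = F_t - G_s/2 = 0, [tt,t] = G_t/2 = 0
Gamma^s_ij = (G*[ij,s] - F*[ij,t])/(EG - F^2), Gamma^t_ij = (E*[ij,t] - F*[ij,s])/(EG - F^2)
Gamma_sss = 144/289, Gamma_sst = 72/289, Gamma_stt = 0, Gamma_tss = -12/289, Gamma_tst = -6/289, Gamma_ttt = 0
X = (9/8, 0), Y = (-23/16, 5/2) at the point


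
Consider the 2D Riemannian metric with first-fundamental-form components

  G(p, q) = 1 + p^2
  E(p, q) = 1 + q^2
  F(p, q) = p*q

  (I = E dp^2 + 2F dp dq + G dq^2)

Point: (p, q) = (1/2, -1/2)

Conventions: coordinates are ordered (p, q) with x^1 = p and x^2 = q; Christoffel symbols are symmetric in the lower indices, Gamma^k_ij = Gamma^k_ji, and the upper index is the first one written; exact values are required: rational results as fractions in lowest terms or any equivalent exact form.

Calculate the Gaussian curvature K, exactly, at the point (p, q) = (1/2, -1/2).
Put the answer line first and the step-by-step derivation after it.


Answer: K = -4/9

E = 5/4, F = -1/4, G = 5/4, EG - F^2 = 3/2 at the point
E_p = 0, E_q = -1, F_p = -1/2, F_q = 1/2, G_p = 1, G_q = 0
E_qq = 2, F_pq = 1, G_pp = 2
Compute both Brioschi determinants and normalise by (EG - F^2)^2.
M1 = [[-E_qq/2 + F_pq - G_pp/2, E_p/2, F_p - E_q/2], [F_q - G_p/2, E, F], [G_q/2, F, G]] = [[-1, 0, 0], [0, 5/4, -1/4], [0, -1/4, 5/4]]; det M1 = -3/2
M2 = [[0, E_q/2, G_p/2], [E_q/2, E, F], [G_p/2, F, G]] = [[0, -1/2, 1/2], [-1/2, 5/4, -1/4], [1/2, -1/4, 5/4]]; det M2 = -1/2
det M1 - det M2 = -1; K = -1 / (3/2)^2 = -4/9


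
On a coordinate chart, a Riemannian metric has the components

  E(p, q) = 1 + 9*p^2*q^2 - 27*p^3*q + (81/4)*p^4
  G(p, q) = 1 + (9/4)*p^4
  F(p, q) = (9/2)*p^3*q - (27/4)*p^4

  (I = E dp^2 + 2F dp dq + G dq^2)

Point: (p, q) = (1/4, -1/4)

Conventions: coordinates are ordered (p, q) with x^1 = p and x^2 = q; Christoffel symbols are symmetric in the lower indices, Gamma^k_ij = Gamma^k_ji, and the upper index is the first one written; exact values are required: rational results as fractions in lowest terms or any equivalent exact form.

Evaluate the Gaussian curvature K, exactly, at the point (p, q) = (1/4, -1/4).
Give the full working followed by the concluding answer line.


E = 1249/1024, F = -45/1024, G = 1033/1024, EG - F^2 = 629/512 at the point
E_p = 45/16, E_q = -45/64, F_p = -81/128, F_q = 9/128, G_p = 9/64, G_q = 0
E_qq = 9/8, F_pq = 27/32, G_pp = 27/16
Using the Brioschi determinant formula for K from the metric derivatives:
M1 = [[-E_qq/2 + F_pq - G_pp/2, E_p/2, F_p - E_q/2], [F_q - G_p/2, E, F], [G_q/2, F, G]] = [[-9/16, 45/32, -9/32], [0, 1249/1024, -45/1024], [0, -45/1024, 1033/1024]]; det M1 = -5661/8192
M2 = [[0, E_q/2, G_p/2], [E_q/2, E, F], [G_p/2, F, G]] = [[0, -45/128, 9/128], [-45/128, 1249/1024, -45/1024], [9/128, -45/1024, 1033/1024]]; det M2 = -1053/8192
det M1 - det M2 = -9/16; K = -9/16 / (629/512)^2 = -147456/395641

Answer: K = -147456/395641


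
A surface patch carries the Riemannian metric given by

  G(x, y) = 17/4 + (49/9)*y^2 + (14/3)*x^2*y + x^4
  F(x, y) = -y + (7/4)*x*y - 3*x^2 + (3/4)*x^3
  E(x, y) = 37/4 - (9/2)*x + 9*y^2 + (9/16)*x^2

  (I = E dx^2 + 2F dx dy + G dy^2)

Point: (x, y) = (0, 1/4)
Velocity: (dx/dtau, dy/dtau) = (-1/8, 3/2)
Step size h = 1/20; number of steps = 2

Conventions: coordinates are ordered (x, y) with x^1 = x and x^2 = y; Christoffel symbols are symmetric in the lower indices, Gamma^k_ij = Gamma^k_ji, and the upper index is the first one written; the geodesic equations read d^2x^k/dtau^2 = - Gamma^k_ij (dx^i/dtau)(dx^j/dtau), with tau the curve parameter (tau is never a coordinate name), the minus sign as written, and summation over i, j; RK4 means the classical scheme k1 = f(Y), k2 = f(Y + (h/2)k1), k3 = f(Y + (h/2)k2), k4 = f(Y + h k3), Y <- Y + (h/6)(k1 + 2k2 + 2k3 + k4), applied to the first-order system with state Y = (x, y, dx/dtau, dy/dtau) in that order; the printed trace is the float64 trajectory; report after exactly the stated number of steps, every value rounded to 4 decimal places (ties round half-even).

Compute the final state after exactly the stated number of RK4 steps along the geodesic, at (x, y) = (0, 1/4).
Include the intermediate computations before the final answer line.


f(Y) = (dx/dtau, dy/dtau, -Gamma^x_ij Y'^i Y'^j, -Gamma^y_ij Y'^i Y'^j) with the Gammas evaluated at the stage position; h = 0.050000; intermediate values shown to 6 dp
step 0: x = 0.0000, y = 0.2500, dx/dtau = -0.1250, dy/dtau = 1.5000
step 1:
  k1: at (x, y) = (0.000000, 0.250000), (dx/dtau, dy/dtau) = (-0.125000, 1.500000); Gamma_xxx = -0.239692, Gamma_xxy = 0.229618, Gamma_xyy = -0.094487, Gamma_yxx = -0.407911, Gamma_yxy = 0.012506, Gamma_yyy = 0.291374; k1 = (-0.125000, 1.500000, 0.302448, -0.644529)
  k2: at (x, y) = (-0.003125, 0.287500), (dx/dtau, dy/dtau) = (-0.117439, 1.483887); Gamma_xxx = -0.238115, Gamma_xxy = 0.258978, Gamma_xyy = -0.090588, Gamma_yxx = -0.454134, Gamma_yxy = 0.015038, Gamma_yyy = 0.327468; k2 = (-0.117439, 1.483887, 0.293014, -0.709555)
  k3: at (x, y) = (-0.002936, 0.287097), (dx/dtau, dy/dtau) = (-0.117675, 1.482261); Gamma_xxx = -0.238143, Gamma_xxy = 0.258691, Gamma_xyy = -0.090635, Gamma_yxx = -0.453852, Gamma_yxy = 0.015052, Gamma_yyy = 0.327096; k3 = (-0.117675, 1.482261, 0.292676, -0.707126)
  k4: at (x, y) = (-0.005884, 0.324113), (dx/dtau, dy/dtau) = (-0.110366, 1.464644); Gamma_xxx = -0.236333, Gamma_xxy = 0.285932, Gamma_xyy = -0.086426, Gamma_yxx = -0.496030, Gamma_yxy = 0.017577, Gamma_yyy = 0.360098; k4 = (-0.110366, 1.464644, 0.280719, -0.760750)
  Y <- Y + (h/6)(k1 + 2k2 + 2k3 + k4): x = -0.0059, y = 0.3241, dx/dtau = -0.1104, dy/dtau = 1.4647
step 2:
  k1: at (x, y) = (-0.005880, 0.324141), (dx/dtau, dy/dtau) = (-0.110379, 1.464678); Gamma_xxx = -0.236332, Gamma_xxy = 0.285952, Gamma_xyy = -0.086423, Gamma_yxx = -0.496068, Gamma_yxy = 0.017581, Gamma_yyy = 0.360122; k1 = (-0.110379, 1.464678, 0.280741, -0.760834)
  k2: at (x, y) = (-0.008639, 0.360758), (dx/dtau, dy/dtau) = (-0.103360, 1.445657); Gamma_xxx = -0.234281, Gamma_xxy = 0.311099, Gamma_xyy = -0.081990, Gamma_yxx = -0.534281, Gamma_yxy = 0.020056, Gamma_yyy = 0.390073; k2 = (-0.103360, 1.445657, 0.266827, -0.803522)
  k3: at (x, y) = (-0.008464, 0.360283), (dx/dtau, dy/dtau) = (-0.103708, 1.444590); Gamma_xxx = -0.234317, Gamma_xxy = 0.310805, Gamma_xyy = -0.082057, Gamma_yxx = -0.533976, Gamma_yxy = 0.020068, Gamma_yyy = 0.389702; k3 = (-0.103708, 1.444590, 0.266886, -0.801490)
  k4: at (x, y) = (-0.011065, 0.396371), (dx/dtau, dy/dtau) = (-0.097034, 1.424603); Gamma_xxx = -0.232036, Gamma_xxy = 0.333812, Gamma_xyy = -0.077509, Gamma_yxx = -0.568172, Gamma_yxy = 0.022432, Gamma_yyy = 0.416593; k4 = (-0.097034, 1.424603, 0.251778, -0.833922)
  Y <- Y + (h/6)(k1 + 2k2 + 2k3 + k4): x = -0.0111, y = 0.3964, dx/dtau = -0.0970, dy/dtau = 1.4246

Answer: x = -0.0111, y = 0.3964, dx/dtau = -0.0970, dy/dtau = 1.4246


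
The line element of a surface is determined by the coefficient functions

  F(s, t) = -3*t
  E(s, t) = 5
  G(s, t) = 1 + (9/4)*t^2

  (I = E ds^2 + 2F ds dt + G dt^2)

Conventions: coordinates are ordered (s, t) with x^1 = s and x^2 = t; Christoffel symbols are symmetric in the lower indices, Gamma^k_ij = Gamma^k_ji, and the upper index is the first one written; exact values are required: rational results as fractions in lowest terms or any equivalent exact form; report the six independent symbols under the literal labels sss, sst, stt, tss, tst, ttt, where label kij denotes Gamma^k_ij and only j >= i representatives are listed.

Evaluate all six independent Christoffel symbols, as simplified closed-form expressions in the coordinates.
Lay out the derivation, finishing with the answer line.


E = 5; F = -3*t; G = 1 + (9/4)*t^2
Gamma^k_ij = (1/2) g^{kl} (d_i g_jl + d_j g_il - d_l g_ij), with g^inv = (1/(EG-F^2)) [[G, -F], [-F, E]]
first partials: E_s = 0, E_t = 0, F_s = 0, F_t = -3, G_s = 0, G_t = (9/2)*t
D = EG - F^2 = 5 + (9/4)*t^2
expanded: Gamma^s_ss = (G E_s - 2F F_s + F E_t)/(2D), Gamma^s_st = (G E_t - F G_s)/(2D), Gamma^s_tt = (2G F_t - G G_s - F G_t)/(2D), Gamma^t_ss = (2E F_s - E E_t - F E_s)/(2D), Gamma^t_st = (E G_s - F E_t)/(2D), Gamma^t_tt = (E G_t - 2F F_t + F G_s)/(2D); substitute and cancel common factors

Answer: Gamma_sss = 0, Gamma_sst = 0, Gamma_stt = -12/(9*t^2 + 20), Gamma_tss = 0, Gamma_tst = 0, Gamma_ttt = 9*t/(9*t^2 + 20)


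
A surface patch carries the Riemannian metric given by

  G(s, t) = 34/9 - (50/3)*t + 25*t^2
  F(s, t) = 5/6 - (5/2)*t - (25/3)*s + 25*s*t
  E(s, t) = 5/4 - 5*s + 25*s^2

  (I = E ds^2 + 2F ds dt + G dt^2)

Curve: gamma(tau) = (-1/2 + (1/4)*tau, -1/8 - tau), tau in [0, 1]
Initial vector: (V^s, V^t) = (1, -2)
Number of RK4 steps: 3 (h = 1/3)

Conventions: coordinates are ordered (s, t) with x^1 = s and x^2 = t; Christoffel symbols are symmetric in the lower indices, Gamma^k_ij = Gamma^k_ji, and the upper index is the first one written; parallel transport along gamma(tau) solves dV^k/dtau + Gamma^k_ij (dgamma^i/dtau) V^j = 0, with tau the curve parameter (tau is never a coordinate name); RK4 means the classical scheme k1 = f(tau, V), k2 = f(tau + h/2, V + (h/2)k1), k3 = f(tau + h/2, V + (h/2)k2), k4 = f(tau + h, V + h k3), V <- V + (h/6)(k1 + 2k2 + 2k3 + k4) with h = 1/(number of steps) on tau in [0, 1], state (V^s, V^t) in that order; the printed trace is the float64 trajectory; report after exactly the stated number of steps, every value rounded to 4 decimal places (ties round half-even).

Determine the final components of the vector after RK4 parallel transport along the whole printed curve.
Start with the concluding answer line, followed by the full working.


Answer: V^s = 1.8364, V^t = -0.7024

gamma'(tau) = (1/4, -1); f(tau, V)^k = -Gamma^k_ij(gamma(tau)) gamma'^i(tau) V^j; h = 1/3; intermediate values shown to 6 dp
curve data and Christoffel symbols at the stage parameters:
  tau = 0.000000: gamma = (-0.500000, -0.125000), gamma' = (0.250000, -1.000000); Gamma_sss = -0.983495, Gamma_sst = 0.000000, Gamma_stt = -0.983495, Gamma_tss = -0.751281, Gamma_tst = 0.000000, Gamma_ttt = -0.751281
  tau = 0.166667: gamma = (-0.458333, -0.291667), gamma' = (0.250000, -1.000000); Gamma_sss = -0.752105, Gamma_sst = 0.000000, Gamma_stt = -0.752105, Gamma_tss = -0.841908, Gamma_tst = 0.000000, Gamma_ttt = -0.841908
  tau = 0.333333: gamma = (-0.416667, -0.458333), gamma' = (0.250000, -1.000000); Gamma_sss = -0.553366, Gamma_sst = 0.000000, Gamma_stt = -0.553366, Gamma_tss = -0.847899, Gamma_tst = 0.000000, Gamma_ttt = -0.847899
  tau = 0.500000: gamma = (-0.375000, -0.625000), gamma' = (0.250000, -1.000000); Gamma_sss = -0.401173, Gamma_sst = 0.000000, Gamma_stt = -0.401173, Gamma_tss = -0.809384, Gamma_tst = 0.000000, Gamma_ttt = -0.809384
  tau = 0.666667: gamma = (-0.333333, -0.791667), gamma' = (0.250000, -1.000000); Gamma_sss = -0.290165, Gamma_sst = 0.000000, Gamma_stt = -0.290165, Gamma_tss = -0.753313, Gamma_tst = 0.000000, Gamma_ttt = -0.753313
  tau = 0.833333: gamma = (-0.291667, -0.958333), gamma' = (0.250000, -1.000000); Gamma_sss = -0.210369, Gamma_sst = 0.000000, Gamma_stt = -0.210369, Gamma_tss = -0.693771, Gamma_tst = 0.000000, Gamma_ttt = -0.693771
  tau = 1.000000: gamma = (-0.250000, -1.125000), gamma' = (0.250000, -1.000000); Gamma_sss = -0.152889, Gamma_sst = 0.000000, Gamma_stt = -0.152889, Gamma_tss = -0.637039, Gamma_tst = 0.000000, Gamma_ttt = -0.637039
step 0: V^s = 1.0000, V^t = -2.0000
step 1: k1 = (2.212863, 1.690381), k2 = (1.549691, 1.734729), k3 = (1.523350, 1.705242), k4 = (1.000779, 1.533452); V <- V + (h/6)(k1 + 2k2 + 2k3 + k4): V^s = 1.5200, V^t = -1.4387
step 2: k1 = (1.006392, 1.542053), k2 = (0.643321, 1.297928), k3 = (0.653575, 1.318615), k4 = (0.415981, 1.079951); V <- V + (h/6)(k1 + 2k2 + 2k3 + k4): V^s = 1.7431, V^t = -1.0023
step 3: k1 = (0.417275, 1.083311), k2 = (0.268199, 0.884486), k3 = (0.273863, 0.903166), k4 = (0.177325, 0.738856); V <- V + (h/6)(k1 + 2k2 + 2k3 + k4): V^s = 1.8364, V^t = -0.7024


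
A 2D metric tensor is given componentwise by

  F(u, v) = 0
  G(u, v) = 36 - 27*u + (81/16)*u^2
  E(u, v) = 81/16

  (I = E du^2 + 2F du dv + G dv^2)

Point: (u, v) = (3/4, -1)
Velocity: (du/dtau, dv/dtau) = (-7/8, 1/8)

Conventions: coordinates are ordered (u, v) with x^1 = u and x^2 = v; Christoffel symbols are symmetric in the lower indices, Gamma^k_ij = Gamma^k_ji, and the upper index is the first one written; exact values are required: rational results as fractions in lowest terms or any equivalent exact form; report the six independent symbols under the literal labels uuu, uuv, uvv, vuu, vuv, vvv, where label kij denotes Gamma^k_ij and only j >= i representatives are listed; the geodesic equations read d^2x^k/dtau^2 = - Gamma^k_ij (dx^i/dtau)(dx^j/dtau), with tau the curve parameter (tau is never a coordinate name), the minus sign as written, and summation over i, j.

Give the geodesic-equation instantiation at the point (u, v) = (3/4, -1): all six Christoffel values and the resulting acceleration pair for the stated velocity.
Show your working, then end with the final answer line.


E = 81/16, F = 0, G = 4761/256 at the point
E_u = 0, E_v = 0, F_u = 0, F_v = 0, G_u = -621/32, G_v = 0
EG - F^2 = 385641/4096;  g^inv = (4096/385641) * [[4761/256, 0], [0, 81/16]]
first-kind symbols [ij,l] = (1/2)(d_i g_jl + d_j g_il - d_l g_ij): [uu,u] = E_u/2 = 0, [uu,v] = F_u - E_v/2 = 0, [uv,u] = E_v/2 = 0, [uv,v] = G_u/2 = -621/64, [vv,u] = F_v - G_u/2 = 621/64, [vv,v] = G_v/2 = 0
Gamma^u_ij = (G*[ij,u] - F*[ij,v])/(EG - F^2), Gamma^v_ij = (E*[ij,v] - F*[ij,u])/(EG - F^2)
Gamma_uuu = 0, Gamma_uuv = 0, Gamma_uvv = 23/12, Gamma_vuu = 0, Gamma_vuv = -12/23, Gamma_vvv = 0
d^2u/dtau^2 = -(Gamma_uuu*(-7/8)^2 + 2*Gamma_uuv*(-7/8)*(1/8) + Gamma_uvv*(1/8)^2) = -23/768
d^2v/dtau^2 = -(Gamma_vuu*(-7/8)^2 + 2*Gamma_vuv*(-7/8)*(1/8) + Gamma_vvv*(1/8)^2) = -21/184

Answer: Gamma_uuu = 0, Gamma_uuv = 0, Gamma_uvv = 23/12, Gamma_vuu = 0, Gamma_vuv = -12/23, Gamma_vvv = 0; accelerations (d^2u/dtau^2, d^2v/dtau^2) = (-23/768, -21/184)


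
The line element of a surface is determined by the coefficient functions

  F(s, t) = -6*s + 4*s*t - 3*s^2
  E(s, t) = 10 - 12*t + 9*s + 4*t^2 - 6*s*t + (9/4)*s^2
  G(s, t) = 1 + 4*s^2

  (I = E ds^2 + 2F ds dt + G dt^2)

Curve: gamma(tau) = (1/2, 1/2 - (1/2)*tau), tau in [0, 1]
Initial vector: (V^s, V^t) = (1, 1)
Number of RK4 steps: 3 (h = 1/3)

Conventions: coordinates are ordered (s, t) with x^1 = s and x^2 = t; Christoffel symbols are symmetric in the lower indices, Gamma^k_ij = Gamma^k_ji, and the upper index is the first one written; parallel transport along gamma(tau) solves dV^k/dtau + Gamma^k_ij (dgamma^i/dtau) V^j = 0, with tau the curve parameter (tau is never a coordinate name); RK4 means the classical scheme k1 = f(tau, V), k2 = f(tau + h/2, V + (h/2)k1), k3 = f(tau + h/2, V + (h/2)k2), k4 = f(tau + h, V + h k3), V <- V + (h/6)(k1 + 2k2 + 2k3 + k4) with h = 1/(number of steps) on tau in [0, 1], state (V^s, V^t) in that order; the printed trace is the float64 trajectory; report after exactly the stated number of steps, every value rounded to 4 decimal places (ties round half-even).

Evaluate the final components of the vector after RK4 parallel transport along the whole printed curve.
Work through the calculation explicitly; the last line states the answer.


gamma'(tau) = (0, -1/2); f(tau, V)^k = -Gamma^k_ij(gamma(tau)) gamma'^i(tau) V^j; h = 1/3; intermediate values shown to 6 dp
curve data and Christoffel symbols at the stage parameters:
  tau = 0.000000: gamma = (0.500000, 0.500000), gamma' = (0.000000, -0.500000); Gamma_sss = 0.431373, Gamma_sst = -0.575163, Gamma_stt = 0.000000, Gamma_tss = -0.156863, Gamma_tst = 0.209150, Gamma_ttt = 0.000000
  tau = 0.166667: gamma = (0.500000, 0.416667), gamma' = (0.000000, -0.500000); Gamma_sss = 0.416391, Gamma_sst = -0.555188, Gamma_stt = 0.000000, Gamma_tss = -0.142763, Gamma_tst = 0.190350, Gamma_ttt = 0.000000
  tau = 0.333333: gamma = (0.500000, 0.333333), gamma' = (0.000000, -0.500000); Gamma_sss = 0.401931, Gamma_sst = -0.535908, Gamma_stt = 0.000000, Gamma_tss = -0.130356, Gamma_tst = 0.173808, Gamma_ttt = 0.000000
  tau = 0.500000: gamma = (0.500000, 0.250000), gamma' = (0.000000, -0.500000); Gamma_sss = 0.388060, Gamma_sst = -0.517413, Gamma_stt = 0.000000, Gamma_tss = -0.119403, Gamma_tst = 0.159204, Gamma_ttt = 0.000000
  tau = 0.666667: gamma = (0.500000, 0.166667), gamma' = (0.000000, -0.500000); Gamma_sss = 0.374810, Gamma_sst = -0.499746, Gamma_stt = 0.000000, Gamma_tss = -0.109700, Gamma_tst = 0.146267, Gamma_ttt = 0.000000
  tau = 0.833333: gamma = (0.500000, 0.083333), gamma' = (0.000000, -0.500000); Gamma_sss = 0.362190, Gamma_sst = -0.482920, Gamma_stt = 0.000000, Gamma_tss = -0.101076, Gamma_tst = 0.134768, Gamma_ttt = 0.000000
  tau = 1.000000: gamma = (0.500000, 0.000000), gamma' = (0.000000, -0.500000); Gamma_sss = 0.350195, Gamma_sst = -0.466926, Gamma_stt = 0.000000, Gamma_tss = -0.093385, Gamma_tst = 0.124514, Gamma_ttt = 0.000000
step 0: V^s = 1.0000, V^t = 1.0000
step 1: k1 = (-0.287582, 0.104575), k2 = (-0.264289, 0.090613), k3 = (-0.265367, 0.090983), k4 = (-0.244252, 0.079217); V <- V + (h/6)(k1 + 2k2 + 2k3 + k4): V^s = 0.9116, V^t = 1.0304
step 2: k1 = (-0.244268, 0.079222), k2 = (-0.225305, 0.069325), k3 = (-0.226123, 0.069576), k4 = (-0.208951, 0.061156); V <- V + (h/6)(k1 + 2k2 + 2k3 + k4): V^s = 0.8363, V^t = 1.0536
step 3: k1 = (-0.208960, 0.061159), k2 = (-0.193515, 0.054004), k3 = (-0.194137, 0.054178), k4 = (-0.180129, 0.048034); V <- V + (h/6)(k1 + 2k2 + 2k3 + k4): V^s = 0.7716, V^t = 1.0717

Answer: V^s = 0.7716, V^t = 1.0717


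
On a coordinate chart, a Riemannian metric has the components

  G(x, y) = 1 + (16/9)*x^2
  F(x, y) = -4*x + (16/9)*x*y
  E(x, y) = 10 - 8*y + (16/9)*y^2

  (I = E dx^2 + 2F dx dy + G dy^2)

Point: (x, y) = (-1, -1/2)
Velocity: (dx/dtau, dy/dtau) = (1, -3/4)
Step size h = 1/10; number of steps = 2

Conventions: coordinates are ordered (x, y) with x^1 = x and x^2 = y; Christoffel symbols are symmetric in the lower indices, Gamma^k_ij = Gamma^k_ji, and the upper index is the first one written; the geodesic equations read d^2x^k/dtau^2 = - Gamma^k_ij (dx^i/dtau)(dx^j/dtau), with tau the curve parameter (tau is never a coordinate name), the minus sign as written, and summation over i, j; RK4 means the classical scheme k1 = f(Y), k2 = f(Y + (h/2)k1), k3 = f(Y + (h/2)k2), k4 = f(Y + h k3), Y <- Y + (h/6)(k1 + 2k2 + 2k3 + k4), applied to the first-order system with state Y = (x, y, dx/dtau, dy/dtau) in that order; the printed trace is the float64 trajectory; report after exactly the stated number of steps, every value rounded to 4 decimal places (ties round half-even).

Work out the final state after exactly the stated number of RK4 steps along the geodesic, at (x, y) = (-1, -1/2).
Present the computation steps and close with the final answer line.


f(Y) = (dx/dtau, dy/dtau, -Gamma^x_ij Y'^i Y'^j, -Gamma^y_ij Y'^i Y'^j) with the Gammas evaluated at the stage position; h = 0.100000; intermediate values shown to 6 dp
step 0: x = -1.0000, y = -0.5000, dx/dtau = 1.0000, dy/dtau = -0.7500
step 1:
  k1: at (x, y) = (-1.000000, -0.500000), (dx/dtau, dy/dtau) = (1.000000, -0.750000); Gamma_xxx = 0.000000, Gamma_xxy = -0.301370, Gamma_xyy = 0.000000, Gamma_yxx = 0.000000, Gamma_yxy = -0.109589, Gamma_yyy = 0.000000; k1 = (1.000000, -0.750000, -0.452055, -0.164384)
  k2: at (x, y) = (-0.950000, -0.537500), (dx/dtau, dy/dtau) = (0.977397, -0.758219); Gamma_xxx = 0.000000, Gamma_xxy = -0.301836, Gamma_xyy = 0.000000, Gamma_yxx = 0.000000, Gamma_yxy = -0.102868, Gamma_yyy = 0.000000; k2 = (0.977397, -0.758219, -0.447370, -0.152467)
  k3: at (x, y) = (-0.951130, -0.537911), (dx/dtau, dy/dtau) = (0.977632, -0.757623); Gamma_xxx = 0.000000, Gamma_xxy = -0.301735, Gamma_xyy = 0.000000, Gamma_yxx = 0.000000, Gamma_yxy = -0.102941, Gamma_yyy = 0.000000; k3 = (0.977632, -0.757623, -0.446976, -0.152491)
  k4: at (x, y) = (-0.902237, -0.575762), (dx/dtau, dy/dtau) = (0.955302, -0.765249); Gamma_xxx = 0.000000, Gamma_xxy = -0.301850, Gamma_xyy = 0.000000, Gamma_yxx = 0.000000, Gamma_yxy = -0.096378, Gamma_yyy = 0.000000; k4 = (0.955302, -0.765249, -0.441332, -0.140913)
  Y <- Y + (h/6)(k1 + 2k2 + 2k3 + k4): x = -0.9022, y = -0.5758, dx/dtau = 0.9553, dy/dtau = -0.7653
step 2:
  k1: at (x, y) = (-0.902244, -0.575782), (dx/dtau, dy/dtau) = (0.955299, -0.765254); Gamma_xxx = 0.000000, Gamma_xxy = -0.301849, Gamma_xyy = 0.000000, Gamma_yxx = 0.000000, Gamma_yxy = -0.096377, Gamma_yyy = 0.000000; k1 = (0.955299, -0.765254, -0.441330, -0.140912)
  k2: at (x, y) = (-0.854479, -0.614045), (dx/dtau, dy/dtau) = (0.933232, -0.772299); Gamma_xxx = 0.000000, Gamma_xxy = -0.301625, Gamma_xyy = 0.000000, Gamma_yxx = 0.000000, Gamma_yxy = -0.089989, Gamma_yyy = 0.000000; k2 = (0.933232, -0.772299, -0.434783, -0.129716)
  k3: at (x, y) = (-0.855582, -0.614397), (dx/dtau, dy/dtau) = (0.933560, -0.771739); Gamma_xxx = 0.000000, Gamma_xxy = -0.301538, Gamma_xyy = 0.000000, Gamma_yxx = 0.000000, Gamma_yxy = -0.090068, Gamma_yyy = 0.000000; k3 = (0.933560, -0.771739, -0.434495, -0.129782)
  k4: at (x, y) = (-0.808888, -0.652956), (dx/dtau, dy/dtau) = (0.911849, -0.778232); Gamma_xxx = 0.000000, Gamma_xxy = -0.301013, Gamma_xyy = 0.000000, Gamma_yxx = 0.000000, Gamma_yxy = -0.083875, Gamma_yyy = 0.000000; k4 = (0.911849, -0.778232, -0.427216, -0.119041)
  Y <- Y + (h/6)(k1 + 2k2 + 2k3 + k4): x = -0.8089, y = -0.6530, dx/dtau = 0.9118, dy/dtau = -0.7782

Answer: x = -0.8089, y = -0.6530, dx/dtau = 0.9118, dy/dtau = -0.7782


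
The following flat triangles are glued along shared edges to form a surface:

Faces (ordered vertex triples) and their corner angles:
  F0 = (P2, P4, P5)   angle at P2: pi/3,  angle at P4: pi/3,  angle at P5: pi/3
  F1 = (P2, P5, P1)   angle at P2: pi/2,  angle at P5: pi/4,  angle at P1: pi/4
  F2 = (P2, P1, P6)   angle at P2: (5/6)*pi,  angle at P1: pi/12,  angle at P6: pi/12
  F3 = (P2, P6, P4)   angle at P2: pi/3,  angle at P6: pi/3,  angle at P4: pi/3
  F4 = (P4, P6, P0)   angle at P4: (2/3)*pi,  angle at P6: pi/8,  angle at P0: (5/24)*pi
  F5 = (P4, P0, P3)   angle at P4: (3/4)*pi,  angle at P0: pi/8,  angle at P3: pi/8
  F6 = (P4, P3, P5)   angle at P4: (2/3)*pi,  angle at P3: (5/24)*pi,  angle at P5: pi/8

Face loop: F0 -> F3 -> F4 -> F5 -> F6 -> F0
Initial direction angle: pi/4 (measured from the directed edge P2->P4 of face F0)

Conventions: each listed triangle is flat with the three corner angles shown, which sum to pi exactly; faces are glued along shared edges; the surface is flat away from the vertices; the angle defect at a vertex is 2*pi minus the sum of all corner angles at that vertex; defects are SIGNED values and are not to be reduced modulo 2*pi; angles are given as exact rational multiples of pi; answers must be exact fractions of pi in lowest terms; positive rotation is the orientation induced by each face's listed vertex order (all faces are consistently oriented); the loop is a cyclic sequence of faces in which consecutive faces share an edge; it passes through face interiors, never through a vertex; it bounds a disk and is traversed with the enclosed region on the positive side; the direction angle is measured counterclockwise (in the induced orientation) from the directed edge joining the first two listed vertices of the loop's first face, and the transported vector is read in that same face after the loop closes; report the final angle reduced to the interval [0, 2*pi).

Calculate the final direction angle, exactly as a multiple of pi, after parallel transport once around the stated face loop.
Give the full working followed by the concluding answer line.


enclosed vertex P4: corner angles sum to (11/4)*pi, defect = 2*pi - (11/4)*pi = (-3/4)*pi
transport around the loop rotates by the sum of enclosed defects; add to the initial angle mod 2*pi
final angle = pi/4 - (3/4)*pi = (3/2)*pi (mod 2*pi)

Answer: final direction angle = (3/2)*pi


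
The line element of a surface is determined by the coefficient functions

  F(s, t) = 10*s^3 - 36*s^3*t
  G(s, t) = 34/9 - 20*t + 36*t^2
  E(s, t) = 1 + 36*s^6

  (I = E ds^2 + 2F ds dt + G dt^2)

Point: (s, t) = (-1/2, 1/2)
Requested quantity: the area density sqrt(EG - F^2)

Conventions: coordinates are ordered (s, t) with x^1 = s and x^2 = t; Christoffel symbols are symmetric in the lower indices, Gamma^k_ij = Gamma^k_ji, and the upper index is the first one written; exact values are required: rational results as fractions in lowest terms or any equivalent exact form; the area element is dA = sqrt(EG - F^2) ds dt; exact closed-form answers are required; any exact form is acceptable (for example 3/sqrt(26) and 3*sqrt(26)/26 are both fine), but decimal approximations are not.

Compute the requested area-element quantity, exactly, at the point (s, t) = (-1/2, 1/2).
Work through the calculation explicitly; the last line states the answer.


E = 25/16, F = 1, G = 25/9; EG - F^2 = 481/144

Answer: sqrt(EG - F^2) = sqrt(481)/12


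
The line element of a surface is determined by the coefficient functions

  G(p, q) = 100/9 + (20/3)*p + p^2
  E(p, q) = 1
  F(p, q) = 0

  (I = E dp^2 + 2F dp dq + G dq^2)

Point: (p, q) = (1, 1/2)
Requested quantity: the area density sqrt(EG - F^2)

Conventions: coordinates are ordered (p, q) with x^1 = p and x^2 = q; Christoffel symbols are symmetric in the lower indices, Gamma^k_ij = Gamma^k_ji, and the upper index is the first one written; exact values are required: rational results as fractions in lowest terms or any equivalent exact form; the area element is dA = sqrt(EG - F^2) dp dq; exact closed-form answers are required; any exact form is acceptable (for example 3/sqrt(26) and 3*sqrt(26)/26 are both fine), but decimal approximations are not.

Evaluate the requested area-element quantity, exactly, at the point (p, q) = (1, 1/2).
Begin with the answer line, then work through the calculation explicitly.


Answer: sqrt(EG - F^2) = 13/3

E = 1, F = 0, G = 169/9; EG - F^2 = 169/9


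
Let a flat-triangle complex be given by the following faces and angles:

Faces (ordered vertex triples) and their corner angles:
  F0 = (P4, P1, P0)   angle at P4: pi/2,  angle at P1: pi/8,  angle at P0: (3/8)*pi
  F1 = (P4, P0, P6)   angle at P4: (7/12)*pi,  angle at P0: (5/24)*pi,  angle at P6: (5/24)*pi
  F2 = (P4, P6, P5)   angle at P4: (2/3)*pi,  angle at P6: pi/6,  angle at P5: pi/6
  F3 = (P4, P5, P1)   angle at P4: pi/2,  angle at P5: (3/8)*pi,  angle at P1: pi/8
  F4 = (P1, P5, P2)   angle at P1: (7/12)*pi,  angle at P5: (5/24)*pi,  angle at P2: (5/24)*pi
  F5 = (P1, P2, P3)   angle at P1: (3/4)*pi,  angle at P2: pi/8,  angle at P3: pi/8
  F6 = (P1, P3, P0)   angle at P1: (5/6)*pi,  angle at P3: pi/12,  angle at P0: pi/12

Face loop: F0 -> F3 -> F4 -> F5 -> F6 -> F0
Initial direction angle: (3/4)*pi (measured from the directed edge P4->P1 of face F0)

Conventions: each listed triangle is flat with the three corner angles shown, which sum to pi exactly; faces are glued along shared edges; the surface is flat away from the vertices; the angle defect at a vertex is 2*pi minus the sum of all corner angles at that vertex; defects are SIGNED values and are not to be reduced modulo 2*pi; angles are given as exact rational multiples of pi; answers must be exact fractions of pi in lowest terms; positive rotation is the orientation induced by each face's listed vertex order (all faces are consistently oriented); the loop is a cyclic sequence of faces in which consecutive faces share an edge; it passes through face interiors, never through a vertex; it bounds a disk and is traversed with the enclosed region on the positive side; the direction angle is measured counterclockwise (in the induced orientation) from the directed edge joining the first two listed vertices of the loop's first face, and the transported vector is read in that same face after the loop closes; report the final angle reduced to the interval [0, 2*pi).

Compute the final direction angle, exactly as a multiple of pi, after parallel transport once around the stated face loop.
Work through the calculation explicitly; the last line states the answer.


enclosed vertex P1: corner angles sum to (29/12)*pi, defect = 2*pi - (29/12)*pi = (-5/12)*pi
by Gauss-Bonnet the loop rotates the vector by the enclosed defect sum (positive orientation, mod 2*pi)
final angle = (3/4)*pi - (5/12)*pi = pi/3 (mod 2*pi)

Answer: final direction angle = pi/3


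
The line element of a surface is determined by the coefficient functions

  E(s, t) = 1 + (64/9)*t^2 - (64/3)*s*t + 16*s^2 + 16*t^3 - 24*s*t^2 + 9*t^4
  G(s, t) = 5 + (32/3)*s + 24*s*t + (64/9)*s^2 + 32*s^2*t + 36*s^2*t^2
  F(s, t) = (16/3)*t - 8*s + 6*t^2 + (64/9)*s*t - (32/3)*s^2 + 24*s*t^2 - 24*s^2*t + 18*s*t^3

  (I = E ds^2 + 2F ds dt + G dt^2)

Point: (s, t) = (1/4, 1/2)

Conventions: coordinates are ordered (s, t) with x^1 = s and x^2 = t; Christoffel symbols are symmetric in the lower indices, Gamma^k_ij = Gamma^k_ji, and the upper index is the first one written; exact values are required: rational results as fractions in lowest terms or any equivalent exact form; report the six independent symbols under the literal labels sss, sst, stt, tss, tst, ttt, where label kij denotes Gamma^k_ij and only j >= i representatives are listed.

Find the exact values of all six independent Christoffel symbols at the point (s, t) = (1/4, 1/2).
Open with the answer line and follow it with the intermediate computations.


Answer: Gamma_sss = -312/997, Gamma_sst = 442/997, Gamma_stt = 117/997, Gamma_tss = -984/997, Gamma_tst = 1394/997, Gamma_ttt = 369/997

E = 313/144, F = 533/144, G = 1825/144 at the point
E_s = -26/3, E_t = 221/18, F_s = -271/36, F_t = 1511/72, G_s = 697/18, G_t = 41/4
EG - F^2 = 997/72;  g^inv = (72/997) * [[1825/144, -533/144], [-533/144, 313/144]]
first-kind symbols [ij,l] = (1/2)(d_i g_jl + d_j g_il - d_l g_ij): [ss,s] = E_s/2 = -13/3, [ss,t] = F_s - E_t/2 = -41/3, [st,s] = E_t/2 = 221/36, [st,t] = G_s/2 = 697/36, [tt,s] = F_t - G_s/2 = 13/8, [tt,t] = G_t/2 = 41/8
Gamma^s_ij = (G*[ij,s] - F*[ij,t])/(EG - F^2), Gamma^t_ij = (E*[ij,t] - F*[ij,s])/(EG - F^2)
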